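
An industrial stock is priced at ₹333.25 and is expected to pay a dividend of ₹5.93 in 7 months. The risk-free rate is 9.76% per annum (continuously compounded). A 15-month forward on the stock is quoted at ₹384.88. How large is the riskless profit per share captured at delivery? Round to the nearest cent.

₹14.72 per share

PV(dividends) I = 5.93·e^(−0.0976·7/12) = 5.6018
Fair forward F* = (S − I)·e^(rT) = (333.25 − 5.6018)·e^0.122000 = 327.6482 × 1.129754 = 370.1619
Market ₹384.88 > fair 370.1619: forward overpriced → cash-and-carry (borrow at r, buy the stock and collect the dividends, short the forward).
Profit at T = |F_mkt − F*| = |384.88 − 370.1619| = ₹14.72 per share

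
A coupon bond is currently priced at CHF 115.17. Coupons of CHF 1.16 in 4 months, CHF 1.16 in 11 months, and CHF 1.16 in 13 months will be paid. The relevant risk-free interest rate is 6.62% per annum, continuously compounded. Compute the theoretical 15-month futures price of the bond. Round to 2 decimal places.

PV(coupons) I = 1.16·e^(−0.0662·4/12) + 1.16·e^(−0.0662·11/12) + 1.16·e^(−0.0662·13/12)
I = 1.1347 + 1.0917 + 1.0797 = 3.3061
F = (S − I)·e^(rT) = (115.17 − 3.3061) · e^(0.0662·15/12)
= 111.8639 · e^0.082750 = 111.8639 × 1.086270 = CHF 121.51

CHF 121.51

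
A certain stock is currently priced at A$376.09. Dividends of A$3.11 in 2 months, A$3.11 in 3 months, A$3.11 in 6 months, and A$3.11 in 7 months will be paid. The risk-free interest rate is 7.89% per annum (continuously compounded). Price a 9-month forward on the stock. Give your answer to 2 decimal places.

A$386.20

PV(dividends) I = 3.11·e^(−0.0789·2/12) + 3.11·e^(−0.0789·3/12) + 3.11·e^(−0.0789·6/12) + 3.11·e^(−0.0789·7/12)
I = 3.0694 + 3.0493 + 2.9897 + 2.9701 = 12.0785
F = (S − I)·e^(rT) = (376.09 − 12.0785) · e^(0.0789·9/12)
= 364.0115 · e^0.059175 = 364.0115 × 1.060961 = A$386.20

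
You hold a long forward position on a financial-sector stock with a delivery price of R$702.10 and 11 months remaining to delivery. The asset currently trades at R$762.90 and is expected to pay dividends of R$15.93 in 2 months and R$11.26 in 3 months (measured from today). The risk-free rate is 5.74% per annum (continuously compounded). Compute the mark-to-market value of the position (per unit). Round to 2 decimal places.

PV(remaining dividends) I = 15.93·e^(−0.0574·2/12) + 11.26·e^(−0.0574·3/12) = 26.8779
Current forward F = (S − I)·e^(rT) = (762.90 − 26.8779)·e^(0.0574·11/12) = 736.0221 × 1.054026 = 775.7864
Value (long) = (F − K)·e^(−rT) = (775.7864 − 702.10) × 0.948744 = 69.9095
Value = R$69.91

R$69.91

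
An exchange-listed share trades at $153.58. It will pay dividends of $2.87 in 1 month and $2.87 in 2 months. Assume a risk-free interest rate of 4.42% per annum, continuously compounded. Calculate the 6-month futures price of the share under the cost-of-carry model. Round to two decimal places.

$151.18

PV(dividends) I = 2.87·e^(−0.0442·1/12) + 2.87·e^(−0.0442·2/12)
I = 2.8594 + 2.8489 = 5.7083
F = (S − I)·e^(rT) = (153.58 − 5.7083) · e^(0.0442·6/12)
= 147.8717 · e^0.022100 = 147.8717 × 1.022346 = $151.18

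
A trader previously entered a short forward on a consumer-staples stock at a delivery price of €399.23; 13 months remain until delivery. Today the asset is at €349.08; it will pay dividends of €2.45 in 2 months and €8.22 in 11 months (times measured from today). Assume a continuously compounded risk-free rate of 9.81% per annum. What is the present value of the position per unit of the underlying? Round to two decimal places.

€19.82

PV(remaining dividends) I = 2.45·e^(−0.0981·2/12) + 8.22·e^(−0.0981·11/12) = 9.9233
Current forward F = (S − I)·e^(rT) = (349.08 − 9.9233)·e^(0.0981·13/12) = 339.1567 × 1.112128 = 377.1857
Value (long) = (F − K)·e^(−rT) = (377.1857 − 399.23) × 0.899177 = -19.8217
Short position value = −(long value) = €19.82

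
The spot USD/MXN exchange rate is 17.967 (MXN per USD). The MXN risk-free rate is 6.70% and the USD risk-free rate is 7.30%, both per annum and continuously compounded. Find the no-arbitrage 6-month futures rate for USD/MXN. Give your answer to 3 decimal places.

17.913

F = S·e^((r_MXN − r_USD)T) = 17.967 · e^((0.0670 − 0.0730) × 6/12)
= 17.967 · e^-0.003000 = 17.967 × 0.997004
F = 17.913 MXN per USD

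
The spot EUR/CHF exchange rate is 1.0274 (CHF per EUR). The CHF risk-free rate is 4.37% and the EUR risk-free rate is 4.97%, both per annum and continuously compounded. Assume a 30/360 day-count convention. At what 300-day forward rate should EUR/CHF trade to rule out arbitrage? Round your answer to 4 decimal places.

1.0223

F = S·e^((r_CHF − r_EUR)T) = 1.0274 · e^((0.0437 − 0.0497) × 300/360)
= 1.0274 · e^-0.005000 = 1.0274 × 0.995012
F = 1.0223 CHF per EUR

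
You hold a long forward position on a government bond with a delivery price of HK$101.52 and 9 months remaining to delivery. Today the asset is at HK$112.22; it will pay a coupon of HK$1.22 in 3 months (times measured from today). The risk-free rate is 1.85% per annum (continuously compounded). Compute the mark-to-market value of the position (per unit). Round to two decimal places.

PV(remaining coupons) I = 1.22·e^(−0.0185·3/12) = 1.2144
Current forward F = (S − I)·e^(rT) = (112.22 − 1.2144)·e^(0.0185·9/12) = 111.0056 × 1.013972 = 112.5566
Value (long) = (F − K)·e^(−rT) = (112.5566 − 101.52) × 0.986221 = 10.8845
Value = HK$10.88

HK$10.88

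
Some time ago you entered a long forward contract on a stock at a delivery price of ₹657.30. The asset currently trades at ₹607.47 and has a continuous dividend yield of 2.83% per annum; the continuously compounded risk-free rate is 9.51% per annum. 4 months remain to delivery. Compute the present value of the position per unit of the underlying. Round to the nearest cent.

Current fair forward for the remaining 4 months: F = S·e^((r − q)·T), (r − q) = 0.0951 − 0.0283 = 0.0668
F = 607.47 · e^(0.0668 × 4/12) = 607.47 × 1.022516 = 621.1478
Value of long forward = (F − K)·e^(−rT) = (621.1478 − 657.30) · e^(−0.0951·4/12)
= -36.1522 × 0.968797 = -35.02

-₹35.02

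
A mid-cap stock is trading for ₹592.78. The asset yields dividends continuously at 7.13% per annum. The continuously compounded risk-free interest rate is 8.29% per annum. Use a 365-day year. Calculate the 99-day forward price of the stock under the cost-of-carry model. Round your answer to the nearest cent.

₹594.65

F = S·e^((r − q)T) = 592.78 · e^((0.0829 − 0.0713) × 99/365)
= 592.78 · e^0.003146 = 592.78 × 1.003151
F = ₹594.65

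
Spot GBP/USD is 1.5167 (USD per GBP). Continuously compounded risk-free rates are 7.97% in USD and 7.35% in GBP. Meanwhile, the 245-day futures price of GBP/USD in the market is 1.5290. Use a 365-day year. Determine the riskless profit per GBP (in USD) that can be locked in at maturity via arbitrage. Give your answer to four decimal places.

0.0060 per GBP (in USD)

Fair futures: F* = S·e^(carry·T), with carry = (r_USD − r_GBP) = 0.0797 − 0.0735 = 0.0062
F* = 1.5167 · e^(0.0062 × 245/365) = 1.5167 · e^0.004162 = 1.5167 × 1.004171 = 1.5230
Market 1.5290 > fair 1.5230: forward overpriced → cash-and-carry (buy spot, short the forward).
At maturity, profit = |F_mkt − F*| = |1.5290 − 1.5230| = 0.0060 per GBP (in USD)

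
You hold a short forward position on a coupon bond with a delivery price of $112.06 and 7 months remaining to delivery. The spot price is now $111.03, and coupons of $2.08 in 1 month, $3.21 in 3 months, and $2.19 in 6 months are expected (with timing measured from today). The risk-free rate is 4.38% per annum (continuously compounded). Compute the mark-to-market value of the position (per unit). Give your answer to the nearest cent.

$5.59

PV(remaining coupons) I = 2.08·e^(−0.0438·1/12) + 3.21·e^(−0.0438·3/12) + 2.19·e^(−0.0438·6/12) = 7.3900
Current forward F = (S − I)·e^(rT) = (111.03 − 7.3900)·e^(0.0438·7/12) = 103.6400 × 1.025879 = 106.3221
Value (long) = (F − K)·e^(−rT) = (106.3221 − 112.06) × 0.974774 = -5.5932
Short position value = −(long value) = $5.59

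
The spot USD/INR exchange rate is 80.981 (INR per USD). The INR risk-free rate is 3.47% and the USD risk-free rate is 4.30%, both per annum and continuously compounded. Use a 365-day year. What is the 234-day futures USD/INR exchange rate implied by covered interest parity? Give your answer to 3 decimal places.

80.551

F = S·e^((r_INR − r_USD)T) = 80.981 · e^((0.0347 − 0.0430) × 234/365)
= 80.981 · e^-0.005321 = 80.981 × 0.994693
F = 80.551 INR per USD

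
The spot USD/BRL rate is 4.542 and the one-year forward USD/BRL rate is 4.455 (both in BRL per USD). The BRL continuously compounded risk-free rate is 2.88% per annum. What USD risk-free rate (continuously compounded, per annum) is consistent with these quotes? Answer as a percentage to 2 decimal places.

4.81%

F = S·e^((r_BRL − r_USD)T) ⇒ r_USD = r_BRL − ln(F/S)/T
ln(4.455/4.542) = -0.019340; /(12/12) = -0.019340
r_USD = 0.0288 + 0.019340 = 0.048140
r_USD = 4.81%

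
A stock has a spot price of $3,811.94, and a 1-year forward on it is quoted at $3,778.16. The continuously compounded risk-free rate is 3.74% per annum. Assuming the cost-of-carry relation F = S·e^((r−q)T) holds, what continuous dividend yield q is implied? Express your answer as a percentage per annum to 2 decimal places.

4.63%

From F = S·e^((r−q)T): (r − q) = ln(F/S)/T
ln(3778.16/3811.94) = ln(0.991138) = -0.008902
(r − q) = -0.008902 / (1) = -0.008902
q = r − ln(F/S)/T = 0.0374 + 0.008902 = 0.046302
q = 4.63%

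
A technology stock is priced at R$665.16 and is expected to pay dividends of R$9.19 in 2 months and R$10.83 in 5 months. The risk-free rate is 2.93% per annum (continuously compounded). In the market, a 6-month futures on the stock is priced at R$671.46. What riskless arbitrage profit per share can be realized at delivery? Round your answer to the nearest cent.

R$16.62 per share

PV(dividends) I = 9.19·e^(−0.0293·2/12) + 10.83·e^(−0.0293·5/12) = 19.8438
Fair futures F* = (S − I)·e^(rT) = (665.16 − 19.8438)·e^0.014650 = 645.3162 × 1.014758 = 654.8398
Market R$671.46 > fair 654.8398: forward overpriced → cash-and-carry (borrow at r, buy the stock and collect the dividends, short the forward).
Profit at T = |F_mkt − F*| = |671.46 − 654.8398| = R$16.62 per share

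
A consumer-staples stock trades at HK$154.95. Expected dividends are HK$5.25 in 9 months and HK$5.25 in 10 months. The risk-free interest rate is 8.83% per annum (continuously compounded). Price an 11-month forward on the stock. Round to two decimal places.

HK$157.40

PV(dividends) I = 5.25·e^(−0.0883·9/12) + 5.25·e^(−0.0883·10/12)
I = 4.9136 + 4.8776 = 9.7912
F = (S − I)·e^(rT) = (154.95 − 9.7912) · e^(0.0883·11/12)
= 145.1588 · e^0.080942 = 145.1588 × 1.084308 = HK$157.40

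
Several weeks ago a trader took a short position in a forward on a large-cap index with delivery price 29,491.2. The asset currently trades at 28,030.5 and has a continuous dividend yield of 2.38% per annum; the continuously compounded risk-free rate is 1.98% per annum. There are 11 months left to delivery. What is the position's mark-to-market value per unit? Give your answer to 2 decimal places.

Current fair forward for the remaining 11 months: F = S·e^((r − q)·T), (r − q) = 0.0198 − 0.0238 = -0.0040
F = 28030.5 · e^(-0.0040 × 11/12) = 28030.5 × 0.99634005 = 27927.9098
Value of long forward = (F − K)·e^(−rT) = (27927.9098 − 29491.2) · e^(−0.0198·11/12)
= -1563.2902 × 0.98201372 = -1535.17
Short position value = −(long value) = 1535.17

1535.17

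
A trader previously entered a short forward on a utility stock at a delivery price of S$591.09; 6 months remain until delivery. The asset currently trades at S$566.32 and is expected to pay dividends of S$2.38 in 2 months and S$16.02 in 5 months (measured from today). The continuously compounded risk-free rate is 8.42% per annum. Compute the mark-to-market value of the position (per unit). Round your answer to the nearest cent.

PV(remaining dividends) I = 2.38·e^(−0.0842·2/12) + 16.02·e^(−0.0842·5/12) = 17.8145
Current forward F = (S − I)·e^(rT) = (566.32 − 17.8145)·e^(0.0842·6/12) = 548.5055 × 1.042999 = 572.0907
Value (long) = (F − K)·e^(−rT) = (572.0907 − 591.09) × 0.958774 = -18.2160
Short position value = −(long value) = S$18.22

S$18.22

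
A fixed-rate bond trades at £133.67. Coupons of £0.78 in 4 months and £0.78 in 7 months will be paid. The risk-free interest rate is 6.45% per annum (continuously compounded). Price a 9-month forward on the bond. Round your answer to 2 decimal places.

£138.71

PV(coupons) I = 0.78·e^(−0.0645·4/12) + 0.78·e^(−0.0645·7/12)
I = 0.7634 + 0.7512 = 1.5146
F = (S − I)·e^(rT) = (133.67 − 1.5146) · e^(0.0645·9/12)
= 132.1554 · e^0.048375 = 132.1554 × 1.049564 = £138.71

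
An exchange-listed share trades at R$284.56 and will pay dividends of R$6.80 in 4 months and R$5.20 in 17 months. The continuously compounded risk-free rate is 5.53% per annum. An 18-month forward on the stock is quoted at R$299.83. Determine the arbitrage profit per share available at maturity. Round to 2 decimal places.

R$3.14 per share

PV(dividends) I = 6.80·e^(−0.0553·4/12) + 5.20·e^(−0.0553·17/12) = 11.4840
Fair forward F* = (S − I)·e^(rT) = (284.56 − 11.4840)·e^0.082950 = 273.0760 × 1.086487 = 296.6935
Market R$299.83 > fair 296.6935: forward overpriced → cash-and-carry (borrow at r, buy the stock and collect the dividends, short the forward).
Profit at T = |F_mkt − F*| = |299.83 − 296.6935| = R$3.14 per share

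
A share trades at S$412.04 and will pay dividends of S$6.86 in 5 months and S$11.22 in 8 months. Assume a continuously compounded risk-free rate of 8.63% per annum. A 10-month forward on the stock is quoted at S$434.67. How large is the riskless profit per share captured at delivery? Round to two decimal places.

S$10.40 per share

PV(dividends) I = 6.86·e^(−0.0863·5/12) + 11.22·e^(−0.0863·8/12) = 17.2104
Fair forward F* = (S − I)·e^(rT) = (412.04 − 17.2104)·e^0.071917 = 394.8296 × 1.074566 = 424.2705
Market S$434.67 > fair 424.2705: forward overpriced → cash-and-carry (borrow at r, buy the stock and collect the dividends, short the forward).
Profit at T = |F_mkt − F*| = |434.67 − 424.2705| = S$10.40 per share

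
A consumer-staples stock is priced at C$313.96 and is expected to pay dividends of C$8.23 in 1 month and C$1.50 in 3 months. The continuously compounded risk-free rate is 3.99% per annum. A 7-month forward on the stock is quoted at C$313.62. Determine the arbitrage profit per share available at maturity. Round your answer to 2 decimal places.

C$2.18 per share

PV(dividends) I = 8.23·e^(−0.0399·1/12) + 1.50·e^(−0.0399·3/12) = 9.6878
Fair forward F* = (S − I)·e^(rT) = (313.96 − 9.6878)·e^0.023275 = 304.2722 × 1.023548 = 311.4372
Market C$313.62 > fair 311.4372: forward overpriced → cash-and-carry (borrow at r, buy the stock and collect the dividends, short the forward).
Profit at T = |F_mkt − F*| = |313.62 − 311.4372| = C$2.18 per share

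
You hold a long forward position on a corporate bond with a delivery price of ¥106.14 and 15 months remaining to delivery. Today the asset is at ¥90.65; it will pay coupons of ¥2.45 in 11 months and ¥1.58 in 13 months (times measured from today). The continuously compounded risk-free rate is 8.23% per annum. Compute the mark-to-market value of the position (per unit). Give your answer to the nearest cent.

-¥8.83

PV(remaining coupons) I = 2.45·e^(−0.0823·11/12) + 1.58·e^(−0.0823·13/12) = 3.7172
Current forward F = (S − I)·e^(rT) = (90.65 − 3.7172)·e^(0.0823·15/12) = 86.9328 × 1.108353 = 96.3522
Value (long) = (F − K)·e^(−rT) = (96.3522 − 106.14) × 0.902240 = -8.8309
Value = -¥8.83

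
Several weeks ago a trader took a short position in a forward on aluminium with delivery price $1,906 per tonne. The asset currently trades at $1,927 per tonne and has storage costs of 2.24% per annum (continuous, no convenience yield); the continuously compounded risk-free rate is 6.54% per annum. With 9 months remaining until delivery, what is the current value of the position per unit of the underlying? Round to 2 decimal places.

-$144.88 per tonne

Current fair forward for the remaining 9 months: F = S·e^((r + u)·T), (r + u) = 0.0654 + 0.0224 = 0.0878
F = 1927 · e^(0.0878 × 9/12) = 1927 × 1.06806650 = 2058.1641
Value of long forward = (F − K)·e^(−rT) = (2058.1641 − 1906) · e^(−0.0654·9/12)
= 152.1641 × 0.95213352 = 144.88
Short position value = −(long value) = -$144.88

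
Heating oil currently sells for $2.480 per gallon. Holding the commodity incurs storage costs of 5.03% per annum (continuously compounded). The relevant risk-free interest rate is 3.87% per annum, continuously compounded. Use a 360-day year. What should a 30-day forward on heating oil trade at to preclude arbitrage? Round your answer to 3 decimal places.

Net carry = r + u − y = 0.0387 + 0.0503 − 0.0000 = 0.0890
F = S·e^((r+u−y)T) = 2.480 · e^(0.0890 × 30/360) = 2.480 · e^0.007417
= 2.480 × 1.007445 = $2.498 per gallon

$2.498 per gallon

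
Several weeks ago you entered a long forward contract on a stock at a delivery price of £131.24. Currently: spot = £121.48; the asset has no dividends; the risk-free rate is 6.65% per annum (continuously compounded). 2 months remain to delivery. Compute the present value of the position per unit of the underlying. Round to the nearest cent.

Current fair forward for the remaining 2 months: F = S·e^(r·T), r = 0.0665
F = 121.48 · e^(0.0665 × 2/12) = 121.48 × 1.011145 = 122.8339
Value of long forward = (F − K)·e^(−rT) = (122.8339 − 131.24) · e^(−0.0665·2/12)
= -8.4061 × 0.988978 = -8.31

-£8.31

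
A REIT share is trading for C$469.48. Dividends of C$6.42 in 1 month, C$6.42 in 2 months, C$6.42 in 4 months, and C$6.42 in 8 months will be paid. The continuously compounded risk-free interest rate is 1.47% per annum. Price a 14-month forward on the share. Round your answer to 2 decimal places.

PV(dividends) I = 6.42·e^(−0.0147·1/12) + 6.42·e^(−0.0147·2/12) + 6.42·e^(−0.0147·4/12) + 6.42·e^(−0.0147·8/12)
I = 6.4121 + 6.4043 + 6.3886 + 6.3574 = 25.5624
F = (S − I)·e^(rT) = (469.48 − 25.5624) · e^(0.0147·14/12)
= 443.9176 · e^0.017150 = 443.9176 × 1.017298 = C$451.60

C$451.60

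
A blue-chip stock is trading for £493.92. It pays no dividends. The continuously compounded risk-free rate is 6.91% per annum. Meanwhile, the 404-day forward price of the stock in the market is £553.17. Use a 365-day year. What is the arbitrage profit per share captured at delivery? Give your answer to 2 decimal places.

Fair forward: F* = S·e^(carry·T), with carry = r = 0.0691
F* = 493.92 · e^(0.0691 × 404/365) = 493.92 · e^0.076483 = 493.92 × 1.079484 = £533.1787
Market £553.17 > fair £533.1787: forward overpriced → cash-and-carry (buy spot, short the forward).
At maturity, profit = |F_mkt − F*| = |553.17 − 533.1787| = £19.99 per share

£19.99 per share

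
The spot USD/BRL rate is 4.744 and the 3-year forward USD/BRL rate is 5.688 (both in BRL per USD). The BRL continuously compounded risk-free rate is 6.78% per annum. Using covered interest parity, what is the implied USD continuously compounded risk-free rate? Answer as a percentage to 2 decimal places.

0.73%

F = S·e^((r_BRL − r_USD)T) ⇒ r_USD = r_BRL − ln(F/S)/T
ln(5.688/4.744) = 0.181478; /(3) = 0.060493
r_USD = 0.0678 − 0.060493 = 0.007307
r_USD = 0.73%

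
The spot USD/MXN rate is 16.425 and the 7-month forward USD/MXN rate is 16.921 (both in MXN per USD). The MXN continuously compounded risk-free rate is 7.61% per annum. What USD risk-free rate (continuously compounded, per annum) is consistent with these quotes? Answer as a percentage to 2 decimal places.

F = S·e^((r_MXN − r_USD)T) ⇒ r_USD = r_MXN − ln(F/S)/T
ln(16.921/16.425) = 0.029751; /(7/12) = 0.051002
r_USD = 0.0761 − 0.051002 = 0.025098
r_USD = 2.51%

2.51%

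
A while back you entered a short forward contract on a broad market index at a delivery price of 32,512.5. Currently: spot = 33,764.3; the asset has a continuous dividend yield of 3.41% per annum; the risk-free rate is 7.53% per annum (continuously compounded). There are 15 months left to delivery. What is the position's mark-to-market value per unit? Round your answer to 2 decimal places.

Current fair forward for the remaining 15 months: F = S·e^((r − q)·T), (r − q) = 0.0753 − 0.0341 = 0.0412
F = 33764.3 · e^(0.0412 × 15/12) = 33764.3 × 1.05284919 = 35548.7159
Value of long forward = (F − K)·e^(−rT) = (35548.7159 − 32512.5) · e^(−0.0753·15/12)
= 3036.2159 × 0.91016898 = 2763.47
Short position value = −(long value) = -2763.47

-2763.47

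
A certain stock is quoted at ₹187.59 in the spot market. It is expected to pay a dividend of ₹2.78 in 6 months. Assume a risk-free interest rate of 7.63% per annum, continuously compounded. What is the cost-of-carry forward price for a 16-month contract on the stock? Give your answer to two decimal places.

PV(dividends) I = 2.78·e^(−0.0763·6/12)
I = 2.6759
F = (S − I)·e^(rT) = (187.59 − 2.6759) · e^(0.0763·16/12)
= 184.9141 · e^0.101733 = 184.9141 × 1.107088 = ₹204.72

₹204.72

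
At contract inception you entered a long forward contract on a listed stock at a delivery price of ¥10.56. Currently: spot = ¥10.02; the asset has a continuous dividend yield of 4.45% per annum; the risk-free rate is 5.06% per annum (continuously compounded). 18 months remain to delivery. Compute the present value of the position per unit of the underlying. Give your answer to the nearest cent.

-¥0.42

Current fair forward for the remaining 18 months: F = S·e^((r − q)·T), (r − q) = 0.0506 − 0.0445 = 0.0061
F = 10.02 · e^(0.0061 × 18/12) = 10.02 × 1.009192 = 10.1121
Value of long forward = (F − K)·e^(−rT) = (10.1121 − 10.56) · e^(−0.0506·18/12)
= -0.4479 × 0.926909 = -0.42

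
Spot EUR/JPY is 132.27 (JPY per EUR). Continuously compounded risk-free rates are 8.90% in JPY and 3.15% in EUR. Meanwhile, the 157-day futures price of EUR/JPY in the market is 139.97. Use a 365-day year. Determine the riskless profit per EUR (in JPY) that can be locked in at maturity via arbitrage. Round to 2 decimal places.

4.39 per EUR (in JPY)

Fair futures: F* = S·e^(carry·T), with carry = (r_JPY − r_EUR) = 0.0890 − 0.0315 = 0.0575
F* = 132.27 · e^(0.0575 × 157/365) = 132.27 · e^0.024733 = 132.27 × 1.025041 = 135.5822
Market 139.97 > fair 135.5822: forward overpriced → cash-and-carry (buy spot, short the forward).
At maturity, profit = |F_mkt − F*| = |139.97 − 135.5822| = 4.39 per EUR (in JPY)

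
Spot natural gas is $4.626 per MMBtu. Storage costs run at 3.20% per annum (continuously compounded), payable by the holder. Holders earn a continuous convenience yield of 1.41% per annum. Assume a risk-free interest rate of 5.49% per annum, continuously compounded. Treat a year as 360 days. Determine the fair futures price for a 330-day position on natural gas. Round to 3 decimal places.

$4.945 per MMBtu

Net carry = r + u − y = 0.0549 + 0.0320 − 0.0141 = 0.0728
F = S·e^((r+u−y)T) = 4.626 · e^(0.0728 × 330/360) = 4.626 · e^0.066733
= 4.626 × 1.069010 = $4.945 per MMBtu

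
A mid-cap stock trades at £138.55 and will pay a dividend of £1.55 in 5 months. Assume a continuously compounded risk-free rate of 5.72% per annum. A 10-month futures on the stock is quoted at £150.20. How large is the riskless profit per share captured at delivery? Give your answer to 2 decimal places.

£6.47 per share

PV(dividends) I = 1.55·e^(−0.0572·5/12) = 1.5135
Fair futures F* = (S − I)·e^(rT) = (138.55 − 1.5135)·e^0.047667 = 137.0365 × 1.048821 = 143.7268
Market £150.20 > fair 143.7268: forward overpriced → cash-and-carry (borrow at r, buy the stock and collect the dividends, short the forward).
Profit at T = |F_mkt − F*| = |150.20 − 143.7268| = £6.47 per share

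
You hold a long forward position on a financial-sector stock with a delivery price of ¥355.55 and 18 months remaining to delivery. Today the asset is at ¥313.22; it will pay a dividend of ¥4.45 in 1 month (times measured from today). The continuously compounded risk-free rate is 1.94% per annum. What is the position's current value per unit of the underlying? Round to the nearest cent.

-¥36.58

PV(remaining dividends) I = 4.45·e^(−0.0194·1/12) = 4.4428
Current forward F = (S − I)·e^(rT) = (313.22 − 4.4428)·e^(0.0194·18/12) = 308.7772 × 1.029528 = 317.8948
Value (long) = (F − K)·e^(−rT) = (317.8948 − 355.55) × 0.971319 = -36.5752
Value = -¥36.58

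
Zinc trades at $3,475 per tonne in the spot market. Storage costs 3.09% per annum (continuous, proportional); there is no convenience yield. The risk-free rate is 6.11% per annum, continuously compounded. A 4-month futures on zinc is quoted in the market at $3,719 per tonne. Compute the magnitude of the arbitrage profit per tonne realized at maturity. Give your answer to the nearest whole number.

Fair futures: F* = S·e^(carry·T), with carry = (r + u) = 0.0611 + 0.0309 = 0.0920
F* = 3475 · e^(0.0920 × 4/12) = 3475 · e^0.030667 = 3475 × 1.031142 = $3583.2184
Market $3719 > fair $3583.2184: forward overpriced → cash-and-carry (buy spot, short the forward).
At maturity, profit = |F_mkt − F*| = |3719 − 3583.2184| = $136 per tonne

$136 per tonne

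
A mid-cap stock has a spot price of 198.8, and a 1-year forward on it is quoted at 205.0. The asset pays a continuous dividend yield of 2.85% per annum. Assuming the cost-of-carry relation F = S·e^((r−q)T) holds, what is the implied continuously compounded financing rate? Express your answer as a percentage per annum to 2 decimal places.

From F = S·e^((r−q)T): (r − q) = ln(F/S)/T
ln(205.0/198.8) = ln(1.031187) = 0.030711
(r − q) = 0.030711 / (1) = 0.030711
r = ln(F/S)/T + q = 0.030711 + 0.0285 = 0.059211
r = 5.92%

5.92%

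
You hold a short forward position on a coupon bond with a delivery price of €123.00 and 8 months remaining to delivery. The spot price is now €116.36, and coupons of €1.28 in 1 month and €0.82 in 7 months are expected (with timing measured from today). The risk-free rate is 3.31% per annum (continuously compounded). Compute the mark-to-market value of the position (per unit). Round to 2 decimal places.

PV(remaining coupons) I = 1.28·e^(−0.0331·1/12) + 0.82·e^(−0.0331·7/12) = 2.0808
Current forward F = (S − I)·e^(rT) = (116.36 − 2.0808)·e^(0.0331·8/12) = 114.2792 × 1.022312 = 116.8290
Value (long) = (F − K)·e^(−rT) = (116.8290 − 123.00) × 0.978175 = -6.0363
Short position value = −(long value) = €6.04

€6.04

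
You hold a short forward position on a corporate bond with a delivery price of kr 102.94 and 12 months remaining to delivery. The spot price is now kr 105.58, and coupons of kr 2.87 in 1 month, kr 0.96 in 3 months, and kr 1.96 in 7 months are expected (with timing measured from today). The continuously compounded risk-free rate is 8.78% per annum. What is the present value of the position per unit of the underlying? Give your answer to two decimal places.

PV(remaining coupons) I = 2.87·e^(−0.0878·1/12) + 0.96·e^(−0.0878·3/12) + 1.96·e^(−0.0878·7/12) = 5.6504
Current forward F = (S − I)·e^(rT) = (105.58 − 5.6504)·e^(0.0878·12/12) = 99.9296 × 1.091770 = 109.1001
Value (long) = (F − K)·e^(−rT) = (109.1001 − 102.94) × 0.915944 = 5.6423
Short position value = −(long value) = -kr 5.64

-kr 5.64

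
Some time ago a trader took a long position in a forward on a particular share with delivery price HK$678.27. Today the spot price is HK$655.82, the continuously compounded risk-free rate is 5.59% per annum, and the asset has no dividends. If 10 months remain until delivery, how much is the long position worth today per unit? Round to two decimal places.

Current fair forward for the remaining 10 months: F = S·e^(r·T), r = 0.0559
F = 655.82 · e^(0.0559 × 10/12) = 655.82 × 1.047685 = 687.0928
Value of long forward = (F − K)·e^(−rT) = (687.0928 − 678.27) · e^(−0.0559·10/12)
= 8.8228 × 0.954485 = 8.42

HK$8.42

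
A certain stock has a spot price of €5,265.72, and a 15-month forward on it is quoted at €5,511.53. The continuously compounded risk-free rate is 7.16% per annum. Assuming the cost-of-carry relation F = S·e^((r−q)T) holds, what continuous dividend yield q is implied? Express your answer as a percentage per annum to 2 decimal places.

From F = S·e^((r−q)T): (r − q) = ln(F/S)/T
ln(5511.53/5265.72) = ln(1.046681) = 0.045624
(r − q) = 0.045624 / (15/12) = 0.036499
q = r − ln(F/S)/T = 0.0716 − 0.036499 = 0.035101
q = 3.51%

3.51%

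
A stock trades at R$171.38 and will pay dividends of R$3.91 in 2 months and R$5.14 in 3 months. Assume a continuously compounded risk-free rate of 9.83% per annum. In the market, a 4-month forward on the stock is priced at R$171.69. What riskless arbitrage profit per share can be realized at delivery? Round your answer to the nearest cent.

R$3.76 per share

PV(dividends) I = 3.91·e^(−0.0983·2/12) + 5.14·e^(−0.0983·3/12) = 8.8617
Fair forward F* = (S − I)·e^(rT) = (171.38 − 8.8617)·e^0.032767 = 162.5183 × 1.033310 = 167.9318
Market R$171.69 > fair 167.9318: forward overpriced → cash-and-carry (borrow at r, buy the stock and collect the dividends, short the forward).
Profit at T = |F_mkt − F*| = |171.69 − 167.9318| = R$3.76 per share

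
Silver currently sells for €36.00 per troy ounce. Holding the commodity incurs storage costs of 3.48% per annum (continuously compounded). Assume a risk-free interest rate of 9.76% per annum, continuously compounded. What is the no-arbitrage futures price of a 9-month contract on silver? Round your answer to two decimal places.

€39.76 per troy ounce

Net carry = r + u − y = 0.0976 + 0.0348 − 0.0000 = 0.1324
F = S·e^((r+u−y)T) = 36.00 · e^(0.1324 × 9/12) = 36.00 · e^0.099300
= 36.00 × 1.104398 = €39.76 per troy ounce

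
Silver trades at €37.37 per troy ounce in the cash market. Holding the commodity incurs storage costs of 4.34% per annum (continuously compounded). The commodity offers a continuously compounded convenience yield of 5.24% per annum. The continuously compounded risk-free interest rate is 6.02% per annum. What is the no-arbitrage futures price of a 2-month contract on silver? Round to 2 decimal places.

€37.69 per troy ounce

Net carry = r + u − y = 0.0602 + 0.0434 − 0.0524 = 0.0512
F = S·e^((r+u−y)T) = 37.37 · e^(0.0512 × 2/12) = 37.37 · e^0.008533
= 37.37 × 1.008570 = €37.69 per troy ounce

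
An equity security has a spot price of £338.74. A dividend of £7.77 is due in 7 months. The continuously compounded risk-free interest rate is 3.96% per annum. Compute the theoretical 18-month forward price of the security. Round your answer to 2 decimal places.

£351.41

PV(dividends) I = 7.77·e^(−0.0396·7/12)
I = 7.5926
F = (S − I)·e^(rT) = (338.74 − 7.5926) · e^(0.0396·18/12)
= 331.1474 · e^0.059400 = 331.1474 × 1.061200 = £351.41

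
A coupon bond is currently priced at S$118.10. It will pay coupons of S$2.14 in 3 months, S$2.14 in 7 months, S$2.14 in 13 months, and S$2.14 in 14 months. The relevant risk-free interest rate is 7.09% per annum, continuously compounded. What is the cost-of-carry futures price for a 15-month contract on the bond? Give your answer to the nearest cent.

PV(coupons) I = 2.14·e^(−0.0709·3/12) + 2.14·e^(−0.0709·7/12) + 2.14·e^(−0.0709·13/12) + 2.14·e^(−0.0709·14/12)
I = 2.1024 + 2.0533 + 1.9818 + 1.9701 = 8.1076
F = (S − I)·e^(rT) = (118.10 − 8.1076) · e^(0.0709·15/12)
= 109.9924 · e^0.088625 = 109.9924 × 1.092671 = S$120.19

S$120.19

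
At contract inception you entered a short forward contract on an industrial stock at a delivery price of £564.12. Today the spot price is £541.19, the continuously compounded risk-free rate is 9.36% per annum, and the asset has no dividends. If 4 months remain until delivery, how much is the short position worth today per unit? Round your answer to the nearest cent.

£5.60

Current fair forward for the remaining 4 months: F = S·e^(r·T), r = 0.0936
F = 541.19 · e^(0.0936 × 4/12) = 541.19 × 1.031692 = 558.3414
Value of long forward = (F − K)·e^(−rT) = (558.3414 − 564.12) · e^(−0.0936·4/12)
= -5.7786 × 0.969282 = -5.60
Short position value = −(long value) = £5.60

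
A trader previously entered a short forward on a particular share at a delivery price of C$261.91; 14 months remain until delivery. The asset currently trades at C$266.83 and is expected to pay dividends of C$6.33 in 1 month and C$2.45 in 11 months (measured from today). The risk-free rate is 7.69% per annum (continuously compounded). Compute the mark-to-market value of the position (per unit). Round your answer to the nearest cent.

-C$18.82

PV(remaining dividends) I = 6.33·e^(−0.0769·1/12) + 2.45·e^(−0.0769·11/12) = 8.5728
Current forward F = (S − I)·e^(rT) = (266.83 − 8.5728)·e^(0.0769·14/12) = 258.2572 × 1.093864 = 282.4983
Value (long) = (F − K)·e^(−rT) = (282.4983 − 261.91) × 0.914190 = 18.8216
Short position value = −(long value) = -C$18.82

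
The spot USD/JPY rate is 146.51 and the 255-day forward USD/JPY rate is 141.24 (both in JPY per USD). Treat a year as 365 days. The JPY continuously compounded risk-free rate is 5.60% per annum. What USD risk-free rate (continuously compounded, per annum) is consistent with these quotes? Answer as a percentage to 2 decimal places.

10.84%

F = S·e^((r_JPY − r_USD)T) ⇒ r_USD = r_JPY − ln(F/S)/T
ln(141.24/146.51) = -0.036633; /(255/365) = -0.052435
r_USD = 0.0560 + 0.052435 = 0.108435
r_USD = 10.84%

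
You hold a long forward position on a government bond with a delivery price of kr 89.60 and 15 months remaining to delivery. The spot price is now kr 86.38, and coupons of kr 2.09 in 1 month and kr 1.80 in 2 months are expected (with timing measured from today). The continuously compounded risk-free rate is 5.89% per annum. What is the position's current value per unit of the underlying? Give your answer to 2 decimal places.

PV(remaining coupons) I = 2.09·e^(−0.0589·1/12) + 1.80·e^(−0.0589·2/12) = 3.8622
Current forward F = (S − I)·e^(rT) = (86.38 − 3.8622)·e^(0.0589·15/12) = 82.5178 × 1.076403 = 88.8224
Value (long) = (F − K)·e^(−rT) = (88.8224 − 89.60) × 0.929020 = -0.7224
Value = -kr 0.72

-kr 0.72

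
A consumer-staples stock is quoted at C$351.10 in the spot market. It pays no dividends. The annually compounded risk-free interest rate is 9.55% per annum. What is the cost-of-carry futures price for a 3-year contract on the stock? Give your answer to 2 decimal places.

F = S · (1+r)^T
= 351.10 × 1.314732
F = C$461.60

C$461.60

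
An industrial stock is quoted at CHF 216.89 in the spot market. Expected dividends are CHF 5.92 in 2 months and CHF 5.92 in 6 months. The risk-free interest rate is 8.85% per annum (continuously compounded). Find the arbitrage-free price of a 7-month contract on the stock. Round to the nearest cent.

PV(dividends) I = 5.92·e^(−0.0885·2/12) + 5.92·e^(−0.0885·6/12)
I = 5.8333 + 5.6638 = 11.4971
F = (S − I)·e^(rT) = (216.89 − 11.4971) · e^(0.0885·7/12)
= 205.3929 · e^0.051625 = 205.3929 × 1.052981 = CHF 216.27

CHF 216.27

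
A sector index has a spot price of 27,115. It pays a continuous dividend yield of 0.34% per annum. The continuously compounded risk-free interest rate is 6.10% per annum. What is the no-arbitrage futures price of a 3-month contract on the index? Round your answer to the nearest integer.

27,508

F = S·e^((r − q)T) = 27115 · e^((0.0610 − 0.0034) × 3/12)
= 27115 · e^0.014400 = 27115 × 1.014504
F = 27,508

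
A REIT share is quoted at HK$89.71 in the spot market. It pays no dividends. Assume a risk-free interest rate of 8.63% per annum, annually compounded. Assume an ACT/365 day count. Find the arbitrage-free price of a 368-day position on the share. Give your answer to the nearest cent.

HK$97.52

F = S · (1+r)^T
= 89.71 × 1.087039
F = HK$97.52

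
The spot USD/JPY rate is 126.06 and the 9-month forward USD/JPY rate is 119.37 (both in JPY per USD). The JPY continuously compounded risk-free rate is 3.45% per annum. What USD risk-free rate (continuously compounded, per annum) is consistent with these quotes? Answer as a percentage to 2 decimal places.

10.72%

F = S·e^((r_JPY − r_USD)T) ⇒ r_USD = r_JPY − ln(F/S)/T
ln(119.37/126.06) = -0.054530; /(9/12) = -0.072707
r_USD = 0.0345 + 0.072707 = 0.107207
r_USD = 10.72%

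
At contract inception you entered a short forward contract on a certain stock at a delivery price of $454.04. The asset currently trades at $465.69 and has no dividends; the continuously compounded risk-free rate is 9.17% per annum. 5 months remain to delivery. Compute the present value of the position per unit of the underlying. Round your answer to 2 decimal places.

Current fair forward for the remaining 5 months: F = S·e^(r·T), r = 0.0917
F = 465.69 · e^(0.0917 × 5/12) = 465.69 × 1.038948 = 483.8277
Value of long forward = (F − K)·e^(−rT) = (483.8277 − 454.04) · e^(−0.0917·5/12)
= 29.7877 × 0.962512 = 28.67
Short position value = −(long value) = -$28.67

-$28.67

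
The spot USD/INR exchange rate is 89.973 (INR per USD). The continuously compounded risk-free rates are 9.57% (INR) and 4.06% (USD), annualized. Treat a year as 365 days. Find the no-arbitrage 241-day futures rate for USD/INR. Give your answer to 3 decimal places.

93.307

F = S·e^((r_INR − r_USD)T) = 89.973 · e^((0.0957 − 0.0406) × 241/365)
= 89.973 · e^0.036381 = 89.973 × 1.037051
F = 93.307 INR per USD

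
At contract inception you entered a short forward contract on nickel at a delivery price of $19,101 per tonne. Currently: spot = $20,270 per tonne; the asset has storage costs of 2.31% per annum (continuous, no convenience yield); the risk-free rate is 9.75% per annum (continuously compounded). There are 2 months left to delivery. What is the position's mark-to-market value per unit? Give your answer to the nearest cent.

Current fair forward for the remaining 2 months: F = S·e^((r + u)·T), (r + u) = 0.0975 + 0.0231 = 0.1206
F = 20270 · e^(0.1206 × 2/12) = 20270 × 1.02030337 = 20681.5493
Value of long forward = (F − K)·e^(−rT) = (20681.5493 − 19101) · e^(−0.0975·2/12)
= 1580.5493 × 0.98388132 = 1555.07
Short position value = −(long value) = -$1555.07

-$1555.07 per tonne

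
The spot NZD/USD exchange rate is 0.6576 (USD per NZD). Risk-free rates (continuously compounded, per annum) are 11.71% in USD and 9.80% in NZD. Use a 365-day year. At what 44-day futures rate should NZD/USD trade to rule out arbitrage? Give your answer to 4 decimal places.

0.6591

F = S·e^((r_USD − r_NZD)T) = 0.6576 · e^((0.1171 − 0.0980) × 44/365)
= 0.6576 · e^0.002302 = 0.6576 × 1.002305
F = 0.6591 USD per NZD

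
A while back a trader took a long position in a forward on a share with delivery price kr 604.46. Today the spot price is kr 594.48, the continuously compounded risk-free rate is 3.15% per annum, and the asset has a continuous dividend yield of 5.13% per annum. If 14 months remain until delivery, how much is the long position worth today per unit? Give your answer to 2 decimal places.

-kr 22.71

Current fair forward for the remaining 14 months: F = S·e^((r − q)·T), (r − q) = 0.0315 − 0.0513 = -0.0198
F = 594.48 · e^(-0.0198 × 14/12) = 594.48 × 0.977165 = 580.9050
Value of long forward = (F − K)·e^(−rT) = (580.9050 − 604.46) · e^(−0.0315·14/12)
= -23.5550 × 0.963917 = -22.71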